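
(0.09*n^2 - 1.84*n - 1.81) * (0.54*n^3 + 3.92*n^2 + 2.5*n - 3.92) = 0.0486*n^5 - 0.6408*n^4 - 7.9652*n^3 - 12.048*n^2 + 2.6878*n + 7.0952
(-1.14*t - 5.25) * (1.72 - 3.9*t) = 4.446*t^2 + 18.5142*t - 9.03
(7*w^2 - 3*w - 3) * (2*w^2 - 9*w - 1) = 14*w^4 - 69*w^3 + 14*w^2 + 30*w + 3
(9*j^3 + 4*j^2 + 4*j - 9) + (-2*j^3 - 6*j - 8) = 7*j^3 + 4*j^2 - 2*j - 17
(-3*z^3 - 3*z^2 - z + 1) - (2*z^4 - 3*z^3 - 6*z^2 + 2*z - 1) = -2*z^4 + 3*z^2 - 3*z + 2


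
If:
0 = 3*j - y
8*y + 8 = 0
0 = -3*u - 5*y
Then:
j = -1/3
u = 5/3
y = -1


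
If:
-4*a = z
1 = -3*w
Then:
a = -z/4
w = -1/3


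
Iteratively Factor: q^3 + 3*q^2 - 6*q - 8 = (q + 4)*(q^2 - q - 2) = (q - 2)*(q + 4)*(q + 1)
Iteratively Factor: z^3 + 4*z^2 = (z + 4)*(z^2) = z*(z + 4)*(z)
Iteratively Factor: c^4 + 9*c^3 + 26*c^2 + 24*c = (c + 3)*(c^3 + 6*c^2 + 8*c) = c*(c + 3)*(c^2 + 6*c + 8) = c*(c + 3)*(c + 4)*(c + 2)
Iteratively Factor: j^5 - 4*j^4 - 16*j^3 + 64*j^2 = (j - 4)*(j^4 - 16*j^2) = j*(j - 4)*(j^3 - 16*j) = j*(j - 4)^2*(j^2 + 4*j) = j^2*(j - 4)^2*(j + 4)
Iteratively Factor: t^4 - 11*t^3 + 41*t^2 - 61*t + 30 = (t - 3)*(t^3 - 8*t^2 + 17*t - 10) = (t - 5)*(t - 3)*(t^2 - 3*t + 2) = (t - 5)*(t - 3)*(t - 2)*(t - 1)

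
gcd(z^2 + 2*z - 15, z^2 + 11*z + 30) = z + 5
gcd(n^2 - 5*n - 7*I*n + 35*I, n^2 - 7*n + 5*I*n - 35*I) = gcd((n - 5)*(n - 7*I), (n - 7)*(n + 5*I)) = 1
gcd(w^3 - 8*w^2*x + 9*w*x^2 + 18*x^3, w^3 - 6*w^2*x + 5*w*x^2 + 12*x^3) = -w^2 + 2*w*x + 3*x^2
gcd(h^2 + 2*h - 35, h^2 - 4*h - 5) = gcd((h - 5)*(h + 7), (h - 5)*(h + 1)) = h - 5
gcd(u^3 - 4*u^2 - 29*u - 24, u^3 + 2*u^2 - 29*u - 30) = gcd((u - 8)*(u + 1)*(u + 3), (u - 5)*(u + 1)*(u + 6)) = u + 1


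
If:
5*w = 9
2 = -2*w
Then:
No Solution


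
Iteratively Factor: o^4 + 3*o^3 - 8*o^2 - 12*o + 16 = (o + 2)*(o^3 + o^2 - 10*o + 8) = (o + 2)*(o + 4)*(o^2 - 3*o + 2) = (o - 1)*(o + 2)*(o + 4)*(o - 2)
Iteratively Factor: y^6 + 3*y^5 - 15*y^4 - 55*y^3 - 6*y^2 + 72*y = (y - 1)*(y^5 + 4*y^4 - 11*y^3 - 66*y^2 - 72*y) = y*(y - 1)*(y^4 + 4*y^3 - 11*y^2 - 66*y - 72) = y*(y - 1)*(y + 3)*(y^3 + y^2 - 14*y - 24) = y*(y - 4)*(y - 1)*(y + 3)*(y^2 + 5*y + 6) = y*(y - 4)*(y - 1)*(y + 2)*(y + 3)*(y + 3)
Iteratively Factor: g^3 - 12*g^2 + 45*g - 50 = (g - 5)*(g^2 - 7*g + 10) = (g - 5)^2*(g - 2)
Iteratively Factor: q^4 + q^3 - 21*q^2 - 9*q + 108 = (q - 3)*(q^3 + 4*q^2 - 9*q - 36) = (q - 3)*(q + 3)*(q^2 + q - 12) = (q - 3)*(q + 3)*(q + 4)*(q - 3)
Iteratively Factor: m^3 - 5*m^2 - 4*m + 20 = (m - 2)*(m^2 - 3*m - 10) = (m - 2)*(m + 2)*(m - 5)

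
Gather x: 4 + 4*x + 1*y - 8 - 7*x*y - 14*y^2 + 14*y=x*(4 - 7*y) - 14*y^2 + 15*y - 4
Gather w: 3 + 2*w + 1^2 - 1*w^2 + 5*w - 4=-w^2 + 7*w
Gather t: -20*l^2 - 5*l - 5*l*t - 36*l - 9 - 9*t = -20*l^2 - 41*l + t*(-5*l - 9) - 9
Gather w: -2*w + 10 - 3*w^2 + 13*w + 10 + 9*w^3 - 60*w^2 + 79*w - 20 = 9*w^3 - 63*w^2 + 90*w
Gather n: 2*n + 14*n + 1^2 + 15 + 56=16*n + 72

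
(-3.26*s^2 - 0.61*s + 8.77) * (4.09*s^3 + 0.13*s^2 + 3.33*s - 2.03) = -13.3334*s^5 - 2.9187*s^4 + 24.9342*s^3 + 5.7266*s^2 + 30.4424*s - 17.8031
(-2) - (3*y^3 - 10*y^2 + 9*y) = -3*y^3 + 10*y^2 - 9*y - 2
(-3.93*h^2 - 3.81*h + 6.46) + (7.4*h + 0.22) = -3.93*h^2 + 3.59*h + 6.68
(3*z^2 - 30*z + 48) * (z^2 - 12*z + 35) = 3*z^4 - 66*z^3 + 513*z^2 - 1626*z + 1680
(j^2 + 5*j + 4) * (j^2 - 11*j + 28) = j^4 - 6*j^3 - 23*j^2 + 96*j + 112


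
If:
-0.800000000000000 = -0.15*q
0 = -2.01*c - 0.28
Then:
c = -0.14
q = 5.33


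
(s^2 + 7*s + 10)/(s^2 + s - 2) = (s + 5)/(s - 1)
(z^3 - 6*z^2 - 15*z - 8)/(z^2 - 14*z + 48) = (z^2 + 2*z + 1)/(z - 6)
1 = 1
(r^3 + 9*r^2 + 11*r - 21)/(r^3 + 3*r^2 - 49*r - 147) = (r - 1)/(r - 7)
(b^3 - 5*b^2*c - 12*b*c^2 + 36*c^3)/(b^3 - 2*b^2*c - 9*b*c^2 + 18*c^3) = (b - 6*c)/(b - 3*c)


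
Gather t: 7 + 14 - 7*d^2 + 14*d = -7*d^2 + 14*d + 21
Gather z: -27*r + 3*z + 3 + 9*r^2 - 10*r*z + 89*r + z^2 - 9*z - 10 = 9*r^2 + 62*r + z^2 + z*(-10*r - 6) - 7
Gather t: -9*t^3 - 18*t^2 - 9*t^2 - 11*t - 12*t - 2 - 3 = -9*t^3 - 27*t^2 - 23*t - 5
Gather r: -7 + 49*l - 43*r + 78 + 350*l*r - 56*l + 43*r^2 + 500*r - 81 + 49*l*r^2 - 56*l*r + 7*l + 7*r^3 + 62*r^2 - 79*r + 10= 7*r^3 + r^2*(49*l + 105) + r*(294*l + 378)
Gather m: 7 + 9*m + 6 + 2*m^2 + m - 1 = 2*m^2 + 10*m + 12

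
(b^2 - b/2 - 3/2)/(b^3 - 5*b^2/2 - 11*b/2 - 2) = (2*b - 3)/(2*b^2 - 7*b - 4)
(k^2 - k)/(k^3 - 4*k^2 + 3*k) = 1/(k - 3)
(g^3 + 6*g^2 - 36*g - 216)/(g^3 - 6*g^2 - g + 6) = (g^2 + 12*g + 36)/(g^2 - 1)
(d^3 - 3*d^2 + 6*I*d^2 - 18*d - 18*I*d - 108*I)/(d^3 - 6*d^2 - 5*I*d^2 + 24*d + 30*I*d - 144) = (d^2 + d*(3 + 6*I) + 18*I)/(d^2 - 5*I*d + 24)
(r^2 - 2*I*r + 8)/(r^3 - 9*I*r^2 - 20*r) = (r + 2*I)/(r*(r - 5*I))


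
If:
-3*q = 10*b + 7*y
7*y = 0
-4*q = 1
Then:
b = 3/40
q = -1/4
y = 0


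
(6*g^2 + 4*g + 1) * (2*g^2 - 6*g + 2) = 12*g^4 - 28*g^3 - 10*g^2 + 2*g + 2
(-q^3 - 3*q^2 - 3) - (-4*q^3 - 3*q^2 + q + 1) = 3*q^3 - q - 4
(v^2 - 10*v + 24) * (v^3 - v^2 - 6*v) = v^5 - 11*v^4 + 28*v^3 + 36*v^2 - 144*v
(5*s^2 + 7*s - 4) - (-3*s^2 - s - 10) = 8*s^2 + 8*s + 6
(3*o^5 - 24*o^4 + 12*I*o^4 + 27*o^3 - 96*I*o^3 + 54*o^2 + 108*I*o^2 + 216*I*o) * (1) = 3*o^5 - 24*o^4 + 12*I*o^4 + 27*o^3 - 96*I*o^3 + 54*o^2 + 108*I*o^2 + 216*I*o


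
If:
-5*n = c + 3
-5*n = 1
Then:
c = -2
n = -1/5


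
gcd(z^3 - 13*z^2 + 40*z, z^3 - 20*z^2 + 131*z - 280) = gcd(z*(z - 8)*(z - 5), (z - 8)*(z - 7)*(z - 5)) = z^2 - 13*z + 40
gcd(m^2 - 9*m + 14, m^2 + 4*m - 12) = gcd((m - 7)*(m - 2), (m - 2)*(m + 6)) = m - 2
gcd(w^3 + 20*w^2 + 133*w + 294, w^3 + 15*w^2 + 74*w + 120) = w + 6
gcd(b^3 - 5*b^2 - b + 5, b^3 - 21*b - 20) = b^2 - 4*b - 5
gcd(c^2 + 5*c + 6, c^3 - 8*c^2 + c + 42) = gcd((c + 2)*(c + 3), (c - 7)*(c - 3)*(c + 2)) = c + 2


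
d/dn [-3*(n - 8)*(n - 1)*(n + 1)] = -9*n^2 + 48*n + 3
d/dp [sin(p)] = cos(p)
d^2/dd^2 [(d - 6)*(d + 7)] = 2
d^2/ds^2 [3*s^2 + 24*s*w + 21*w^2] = 6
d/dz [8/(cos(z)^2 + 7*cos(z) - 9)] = 8*(2*cos(z) + 7)*sin(z)/(cos(z)^2 + 7*cos(z) - 9)^2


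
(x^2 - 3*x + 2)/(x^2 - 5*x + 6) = (x - 1)/(x - 3)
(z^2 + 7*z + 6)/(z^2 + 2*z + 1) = (z + 6)/(z + 1)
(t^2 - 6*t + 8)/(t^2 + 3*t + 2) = (t^2 - 6*t + 8)/(t^2 + 3*t + 2)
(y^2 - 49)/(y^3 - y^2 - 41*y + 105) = (y - 7)/(y^2 - 8*y + 15)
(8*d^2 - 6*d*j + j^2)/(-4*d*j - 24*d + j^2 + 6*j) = (-2*d + j)/(j + 6)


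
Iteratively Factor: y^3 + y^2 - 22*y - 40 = (y + 2)*(y^2 - y - 20) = (y + 2)*(y + 4)*(y - 5)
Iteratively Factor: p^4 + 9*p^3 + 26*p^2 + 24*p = (p + 4)*(p^3 + 5*p^2 + 6*p) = (p + 3)*(p + 4)*(p^2 + 2*p) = (p + 2)*(p + 3)*(p + 4)*(p)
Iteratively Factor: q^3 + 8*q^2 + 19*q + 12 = (q + 1)*(q^2 + 7*q + 12) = (q + 1)*(q + 4)*(q + 3)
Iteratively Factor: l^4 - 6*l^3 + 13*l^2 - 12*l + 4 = (l - 2)*(l^3 - 4*l^2 + 5*l - 2) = (l - 2)*(l - 1)*(l^2 - 3*l + 2) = (l - 2)*(l - 1)^2*(l - 2)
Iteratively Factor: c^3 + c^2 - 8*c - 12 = (c - 3)*(c^2 + 4*c + 4) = (c - 3)*(c + 2)*(c + 2)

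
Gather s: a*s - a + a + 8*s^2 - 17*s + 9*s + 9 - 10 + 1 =8*s^2 + s*(a - 8)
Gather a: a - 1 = a - 1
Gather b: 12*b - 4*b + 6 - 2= 8*b + 4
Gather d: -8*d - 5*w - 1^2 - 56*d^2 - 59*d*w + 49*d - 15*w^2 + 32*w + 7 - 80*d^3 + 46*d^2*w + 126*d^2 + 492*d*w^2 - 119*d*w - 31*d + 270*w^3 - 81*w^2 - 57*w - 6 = -80*d^3 + d^2*(46*w + 70) + d*(492*w^2 - 178*w + 10) + 270*w^3 - 96*w^2 - 30*w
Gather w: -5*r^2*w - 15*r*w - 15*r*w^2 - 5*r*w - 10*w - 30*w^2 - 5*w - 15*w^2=w^2*(-15*r - 45) + w*(-5*r^2 - 20*r - 15)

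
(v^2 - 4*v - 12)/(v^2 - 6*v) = (v + 2)/v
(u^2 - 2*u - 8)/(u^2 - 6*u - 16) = (u - 4)/(u - 8)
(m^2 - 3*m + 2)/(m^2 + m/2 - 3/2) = 2*(m - 2)/(2*m + 3)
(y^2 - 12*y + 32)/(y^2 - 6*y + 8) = (y - 8)/(y - 2)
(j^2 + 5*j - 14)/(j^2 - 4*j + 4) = (j + 7)/(j - 2)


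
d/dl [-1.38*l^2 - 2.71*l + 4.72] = -2.76*l - 2.71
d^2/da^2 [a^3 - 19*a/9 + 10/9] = 6*a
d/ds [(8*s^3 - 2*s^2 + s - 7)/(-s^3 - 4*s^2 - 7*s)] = (-34*s^4 - 110*s^3 - 3*s^2 - 56*s - 49)/(s^2*(s^4 + 8*s^3 + 30*s^2 + 56*s + 49))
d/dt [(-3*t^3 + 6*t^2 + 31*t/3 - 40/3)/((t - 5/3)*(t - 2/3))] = 3*(-81*t^4 + 378*t^3 - 927*t^2 + 1080*t - 530)/(81*t^4 - 378*t^3 + 621*t^2 - 420*t + 100)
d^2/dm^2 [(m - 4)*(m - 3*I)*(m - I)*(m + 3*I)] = 12*m^2 + 6*m*(-4 - I) + 18 + 8*I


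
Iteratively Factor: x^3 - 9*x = (x + 3)*(x^2 - 3*x) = (x - 3)*(x + 3)*(x)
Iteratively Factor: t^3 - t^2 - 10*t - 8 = (t + 1)*(t^2 - 2*t - 8) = (t - 4)*(t + 1)*(t + 2)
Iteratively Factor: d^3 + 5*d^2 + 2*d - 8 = (d - 1)*(d^2 + 6*d + 8) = (d - 1)*(d + 2)*(d + 4)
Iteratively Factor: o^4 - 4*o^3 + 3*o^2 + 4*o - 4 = (o + 1)*(o^3 - 5*o^2 + 8*o - 4) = (o - 2)*(o + 1)*(o^2 - 3*o + 2) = (o - 2)^2*(o + 1)*(o - 1)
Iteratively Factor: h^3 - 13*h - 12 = (h - 4)*(h^2 + 4*h + 3) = (h - 4)*(h + 3)*(h + 1)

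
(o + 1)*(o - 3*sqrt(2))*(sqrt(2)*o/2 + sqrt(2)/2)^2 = o^4/2 - 3*sqrt(2)*o^3/2 + 3*o^3/2 - 9*sqrt(2)*o^2/2 + 3*o^2/2 - 9*sqrt(2)*o/2 + o/2 - 3*sqrt(2)/2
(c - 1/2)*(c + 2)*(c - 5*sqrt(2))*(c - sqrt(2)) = c^4 - 6*sqrt(2)*c^3 + 3*c^3/2 - 9*sqrt(2)*c^2 + 9*c^2 + 6*sqrt(2)*c + 15*c - 10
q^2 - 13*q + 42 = (q - 7)*(q - 6)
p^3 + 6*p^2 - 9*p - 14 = (p - 2)*(p + 1)*(p + 7)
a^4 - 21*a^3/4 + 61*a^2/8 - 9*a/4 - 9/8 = (a - 3)*(a - 3/2)*(a - 1)*(a + 1/4)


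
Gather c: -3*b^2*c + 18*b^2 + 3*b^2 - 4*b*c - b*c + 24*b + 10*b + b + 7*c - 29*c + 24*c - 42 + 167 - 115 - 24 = 21*b^2 + 35*b + c*(-3*b^2 - 5*b + 2) - 14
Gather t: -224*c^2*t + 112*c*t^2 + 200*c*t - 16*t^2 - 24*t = t^2*(112*c - 16) + t*(-224*c^2 + 200*c - 24)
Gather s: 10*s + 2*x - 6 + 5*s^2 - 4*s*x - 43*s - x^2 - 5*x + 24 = 5*s^2 + s*(-4*x - 33) - x^2 - 3*x + 18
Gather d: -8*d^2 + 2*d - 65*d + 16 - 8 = -8*d^2 - 63*d + 8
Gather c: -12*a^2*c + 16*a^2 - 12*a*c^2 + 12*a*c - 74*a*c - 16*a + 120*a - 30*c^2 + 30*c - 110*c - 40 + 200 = 16*a^2 + 104*a + c^2*(-12*a - 30) + c*(-12*a^2 - 62*a - 80) + 160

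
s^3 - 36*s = s*(s - 6)*(s + 6)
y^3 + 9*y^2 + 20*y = y*(y + 4)*(y + 5)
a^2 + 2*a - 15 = (a - 3)*(a + 5)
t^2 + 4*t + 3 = (t + 1)*(t + 3)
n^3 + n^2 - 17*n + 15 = (n - 3)*(n - 1)*(n + 5)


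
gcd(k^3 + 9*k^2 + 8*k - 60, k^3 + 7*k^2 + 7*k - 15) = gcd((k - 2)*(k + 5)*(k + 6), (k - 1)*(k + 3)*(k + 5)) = k + 5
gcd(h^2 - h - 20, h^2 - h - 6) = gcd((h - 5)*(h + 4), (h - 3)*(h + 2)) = 1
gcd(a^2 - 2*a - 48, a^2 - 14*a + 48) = a - 8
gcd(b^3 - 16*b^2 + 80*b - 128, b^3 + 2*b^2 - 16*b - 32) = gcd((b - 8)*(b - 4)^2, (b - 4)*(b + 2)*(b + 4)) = b - 4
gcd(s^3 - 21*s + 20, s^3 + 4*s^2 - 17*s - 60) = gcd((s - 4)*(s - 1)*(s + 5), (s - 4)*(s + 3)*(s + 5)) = s^2 + s - 20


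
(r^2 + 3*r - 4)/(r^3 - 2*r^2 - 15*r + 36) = (r - 1)/(r^2 - 6*r + 9)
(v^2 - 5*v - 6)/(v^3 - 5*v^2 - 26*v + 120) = (v + 1)/(v^2 + v - 20)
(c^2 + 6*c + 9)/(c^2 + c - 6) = (c + 3)/(c - 2)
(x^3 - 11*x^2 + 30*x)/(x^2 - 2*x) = (x^2 - 11*x + 30)/(x - 2)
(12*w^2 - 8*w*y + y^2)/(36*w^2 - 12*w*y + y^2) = (-2*w + y)/(-6*w + y)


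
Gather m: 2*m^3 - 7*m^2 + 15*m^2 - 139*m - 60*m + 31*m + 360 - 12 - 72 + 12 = 2*m^3 + 8*m^2 - 168*m + 288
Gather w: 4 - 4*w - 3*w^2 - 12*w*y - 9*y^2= -3*w^2 + w*(-12*y - 4) - 9*y^2 + 4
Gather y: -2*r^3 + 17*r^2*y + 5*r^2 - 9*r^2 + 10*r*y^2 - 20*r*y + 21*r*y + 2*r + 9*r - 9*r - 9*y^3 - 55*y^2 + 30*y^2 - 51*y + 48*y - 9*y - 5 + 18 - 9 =-2*r^3 - 4*r^2 + 2*r - 9*y^3 + y^2*(10*r - 25) + y*(17*r^2 + r - 12) + 4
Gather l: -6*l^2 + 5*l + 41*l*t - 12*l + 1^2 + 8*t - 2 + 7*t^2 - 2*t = -6*l^2 + l*(41*t - 7) + 7*t^2 + 6*t - 1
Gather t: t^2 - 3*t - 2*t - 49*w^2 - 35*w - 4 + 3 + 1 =t^2 - 5*t - 49*w^2 - 35*w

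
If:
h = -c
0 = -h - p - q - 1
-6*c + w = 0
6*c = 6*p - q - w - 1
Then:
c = w/6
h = -w/6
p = 13*w/42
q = -w/7 - 1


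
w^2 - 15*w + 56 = (w - 8)*(w - 7)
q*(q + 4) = q^2 + 4*q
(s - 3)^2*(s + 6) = s^3 - 27*s + 54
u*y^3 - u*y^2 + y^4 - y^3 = y^2*(u + y)*(y - 1)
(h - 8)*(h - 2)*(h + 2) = h^3 - 8*h^2 - 4*h + 32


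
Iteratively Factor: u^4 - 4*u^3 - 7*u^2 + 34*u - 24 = (u + 3)*(u^3 - 7*u^2 + 14*u - 8) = (u - 2)*(u + 3)*(u^2 - 5*u + 4) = (u - 2)*(u - 1)*(u + 3)*(u - 4)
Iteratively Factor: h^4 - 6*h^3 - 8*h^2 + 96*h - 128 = (h - 4)*(h^3 - 2*h^2 - 16*h + 32) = (h - 4)*(h + 4)*(h^2 - 6*h + 8) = (h - 4)^2*(h + 4)*(h - 2)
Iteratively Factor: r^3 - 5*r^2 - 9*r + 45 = (r + 3)*(r^2 - 8*r + 15) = (r - 5)*(r + 3)*(r - 3)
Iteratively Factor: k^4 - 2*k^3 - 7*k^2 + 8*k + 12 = (k + 1)*(k^3 - 3*k^2 - 4*k + 12) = (k - 2)*(k + 1)*(k^2 - k - 6) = (k - 3)*(k - 2)*(k + 1)*(k + 2)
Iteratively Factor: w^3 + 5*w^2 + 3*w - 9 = (w + 3)*(w^2 + 2*w - 3) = (w + 3)^2*(w - 1)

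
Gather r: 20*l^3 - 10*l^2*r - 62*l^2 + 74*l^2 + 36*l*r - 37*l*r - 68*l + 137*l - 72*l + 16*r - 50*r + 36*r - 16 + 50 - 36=20*l^3 + 12*l^2 - 3*l + r*(-10*l^2 - l + 2) - 2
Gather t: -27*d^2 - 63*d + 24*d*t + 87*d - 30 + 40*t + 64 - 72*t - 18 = -27*d^2 + 24*d + t*(24*d - 32) + 16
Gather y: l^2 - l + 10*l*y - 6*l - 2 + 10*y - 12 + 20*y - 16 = l^2 - 7*l + y*(10*l + 30) - 30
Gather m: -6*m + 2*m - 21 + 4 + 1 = -4*m - 16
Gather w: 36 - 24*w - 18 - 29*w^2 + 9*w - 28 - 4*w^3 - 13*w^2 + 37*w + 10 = -4*w^3 - 42*w^2 + 22*w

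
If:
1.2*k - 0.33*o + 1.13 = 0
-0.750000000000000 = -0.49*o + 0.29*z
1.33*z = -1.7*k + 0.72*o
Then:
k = -0.25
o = 2.53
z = 1.68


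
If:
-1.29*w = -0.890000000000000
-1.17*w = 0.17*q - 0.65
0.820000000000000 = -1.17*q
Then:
No Solution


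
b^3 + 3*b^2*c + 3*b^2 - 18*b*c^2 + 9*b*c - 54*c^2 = (b + 3)*(b - 3*c)*(b + 6*c)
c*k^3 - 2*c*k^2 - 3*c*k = k*(k - 3)*(c*k + c)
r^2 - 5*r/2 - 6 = (r - 4)*(r + 3/2)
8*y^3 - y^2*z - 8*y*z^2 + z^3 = (-8*y + z)*(-y + z)*(y + z)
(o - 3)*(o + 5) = o^2 + 2*o - 15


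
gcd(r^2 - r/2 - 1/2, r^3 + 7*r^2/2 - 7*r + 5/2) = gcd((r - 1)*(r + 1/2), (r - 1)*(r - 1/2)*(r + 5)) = r - 1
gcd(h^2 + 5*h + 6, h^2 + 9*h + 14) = h + 2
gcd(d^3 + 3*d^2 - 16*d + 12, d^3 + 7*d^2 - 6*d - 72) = d + 6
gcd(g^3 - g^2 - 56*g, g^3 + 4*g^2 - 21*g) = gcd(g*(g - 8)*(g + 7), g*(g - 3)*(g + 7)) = g^2 + 7*g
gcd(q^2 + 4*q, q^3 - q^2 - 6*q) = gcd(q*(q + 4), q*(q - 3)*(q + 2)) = q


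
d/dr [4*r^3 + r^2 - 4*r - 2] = 12*r^2 + 2*r - 4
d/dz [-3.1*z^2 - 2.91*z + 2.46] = -6.2*z - 2.91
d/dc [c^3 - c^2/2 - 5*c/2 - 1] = 3*c^2 - c - 5/2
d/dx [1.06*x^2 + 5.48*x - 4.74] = 2.12*x + 5.48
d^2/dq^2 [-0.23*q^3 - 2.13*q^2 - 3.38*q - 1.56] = -1.38*q - 4.26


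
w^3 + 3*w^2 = w^2*(w + 3)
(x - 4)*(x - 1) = x^2 - 5*x + 4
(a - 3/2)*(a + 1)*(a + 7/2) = a^3 + 3*a^2 - 13*a/4 - 21/4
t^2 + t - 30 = (t - 5)*(t + 6)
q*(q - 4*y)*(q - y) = q^3 - 5*q^2*y + 4*q*y^2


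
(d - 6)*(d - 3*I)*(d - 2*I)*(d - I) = d^4 - 6*d^3 - 6*I*d^3 - 11*d^2 + 36*I*d^2 + 66*d + 6*I*d - 36*I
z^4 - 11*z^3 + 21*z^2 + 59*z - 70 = (z - 7)*(z - 5)*(z - 1)*(z + 2)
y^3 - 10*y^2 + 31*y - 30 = (y - 5)*(y - 3)*(y - 2)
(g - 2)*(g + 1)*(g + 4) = g^3 + 3*g^2 - 6*g - 8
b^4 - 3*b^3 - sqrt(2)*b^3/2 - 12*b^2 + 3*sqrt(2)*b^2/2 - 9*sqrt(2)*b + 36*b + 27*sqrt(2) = (b - 3)*(b - 3*sqrt(2))*(b + sqrt(2))*(b + 3*sqrt(2)/2)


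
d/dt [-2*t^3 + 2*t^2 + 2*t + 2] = -6*t^2 + 4*t + 2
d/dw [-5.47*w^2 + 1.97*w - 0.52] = 1.97 - 10.94*w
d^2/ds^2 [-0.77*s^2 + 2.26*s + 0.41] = -1.54000000000000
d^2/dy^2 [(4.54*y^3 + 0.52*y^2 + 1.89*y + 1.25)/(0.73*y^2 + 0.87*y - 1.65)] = (-3.5527136788005e-15*y^4 + 19.16337*y^3 - 31.34823*y^2 + 92.58318*y + 13.16109)/(0.389017*y^6 + 1.390869*y^5 - 0.980243999999999*y^4 - 5.628987*y^3 + 2.21562*y^2 + 7.105725*y - 4.492125)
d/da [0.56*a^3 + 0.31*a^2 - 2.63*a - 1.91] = 1.68*a^2 + 0.62*a - 2.63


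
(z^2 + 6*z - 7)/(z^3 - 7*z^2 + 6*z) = (z + 7)/(z*(z - 6))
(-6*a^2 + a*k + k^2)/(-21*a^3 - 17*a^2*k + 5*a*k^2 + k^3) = (6*a^2 - a*k - k^2)/(21*a^3 + 17*a^2*k - 5*a*k^2 - k^3)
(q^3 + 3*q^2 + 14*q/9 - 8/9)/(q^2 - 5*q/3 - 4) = (3*q^2 + 5*q - 2)/(3*(q - 3))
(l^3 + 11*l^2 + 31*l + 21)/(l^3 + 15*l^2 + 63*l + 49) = (l + 3)/(l + 7)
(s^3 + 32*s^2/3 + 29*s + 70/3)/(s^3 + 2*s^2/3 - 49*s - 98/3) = (3*s^2 + 11*s + 10)/(3*s^2 - 19*s - 14)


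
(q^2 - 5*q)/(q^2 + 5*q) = (q - 5)/(q + 5)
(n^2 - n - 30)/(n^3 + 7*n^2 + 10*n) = (n - 6)/(n*(n + 2))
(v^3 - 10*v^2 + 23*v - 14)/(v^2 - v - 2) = (v^2 - 8*v + 7)/(v + 1)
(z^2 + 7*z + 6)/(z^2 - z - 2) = (z + 6)/(z - 2)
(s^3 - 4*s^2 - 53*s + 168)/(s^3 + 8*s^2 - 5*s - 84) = (s - 8)/(s + 4)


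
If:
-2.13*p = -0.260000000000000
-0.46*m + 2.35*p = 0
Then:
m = 0.62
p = 0.12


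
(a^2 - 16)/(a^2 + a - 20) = (a + 4)/(a + 5)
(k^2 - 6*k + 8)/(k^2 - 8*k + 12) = (k - 4)/(k - 6)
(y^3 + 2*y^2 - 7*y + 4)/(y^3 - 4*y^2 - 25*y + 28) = (y - 1)/(y - 7)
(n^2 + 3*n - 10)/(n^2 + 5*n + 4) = (n^2 + 3*n - 10)/(n^2 + 5*n + 4)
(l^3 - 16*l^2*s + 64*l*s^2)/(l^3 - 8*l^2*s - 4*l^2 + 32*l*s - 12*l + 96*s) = l*(l - 8*s)/(l^2 - 4*l - 12)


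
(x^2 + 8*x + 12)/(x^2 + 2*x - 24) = (x + 2)/(x - 4)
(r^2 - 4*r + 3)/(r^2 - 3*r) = (r - 1)/r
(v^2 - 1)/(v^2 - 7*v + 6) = (v + 1)/(v - 6)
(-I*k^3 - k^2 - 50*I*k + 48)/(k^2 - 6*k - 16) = (I*k^3 + k^2 + 50*I*k - 48)/(-k^2 + 6*k + 16)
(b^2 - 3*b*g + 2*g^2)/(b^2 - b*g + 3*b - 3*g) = (b - 2*g)/(b + 3)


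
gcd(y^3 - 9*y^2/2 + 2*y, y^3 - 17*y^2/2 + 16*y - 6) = y - 1/2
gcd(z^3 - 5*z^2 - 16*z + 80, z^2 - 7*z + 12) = z - 4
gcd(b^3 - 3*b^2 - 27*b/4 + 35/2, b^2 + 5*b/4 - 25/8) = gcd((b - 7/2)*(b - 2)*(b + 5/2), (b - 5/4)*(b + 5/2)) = b + 5/2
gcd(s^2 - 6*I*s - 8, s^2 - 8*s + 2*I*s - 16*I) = 1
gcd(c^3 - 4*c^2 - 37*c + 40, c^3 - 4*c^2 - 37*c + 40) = c^3 - 4*c^2 - 37*c + 40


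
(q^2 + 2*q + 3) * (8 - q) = -q^3 + 6*q^2 + 13*q + 24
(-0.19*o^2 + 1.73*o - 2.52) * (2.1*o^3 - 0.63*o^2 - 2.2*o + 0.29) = -0.399*o^5 + 3.7527*o^4 - 5.9639*o^3 - 2.2735*o^2 + 6.0457*o - 0.7308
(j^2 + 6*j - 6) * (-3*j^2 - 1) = -3*j^4 - 18*j^3 + 17*j^2 - 6*j + 6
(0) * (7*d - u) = 0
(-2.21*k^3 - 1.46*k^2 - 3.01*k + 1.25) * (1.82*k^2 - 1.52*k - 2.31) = -4.0222*k^5 + 0.702*k^4 + 1.8461*k^3 + 10.2228*k^2 + 5.0531*k - 2.8875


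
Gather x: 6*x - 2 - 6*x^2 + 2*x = -6*x^2 + 8*x - 2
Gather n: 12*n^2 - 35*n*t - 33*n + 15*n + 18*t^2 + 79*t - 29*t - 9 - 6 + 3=12*n^2 + n*(-35*t - 18) + 18*t^2 + 50*t - 12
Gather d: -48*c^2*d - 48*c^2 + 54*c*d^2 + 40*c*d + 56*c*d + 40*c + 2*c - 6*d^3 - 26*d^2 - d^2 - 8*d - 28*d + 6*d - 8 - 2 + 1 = -48*c^2 + 42*c - 6*d^3 + d^2*(54*c - 27) + d*(-48*c^2 + 96*c - 30) - 9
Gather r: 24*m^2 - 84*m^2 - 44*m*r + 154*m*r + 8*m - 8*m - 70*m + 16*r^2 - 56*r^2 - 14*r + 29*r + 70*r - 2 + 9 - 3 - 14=-60*m^2 - 70*m - 40*r^2 + r*(110*m + 85) - 10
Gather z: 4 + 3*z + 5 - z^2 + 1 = -z^2 + 3*z + 10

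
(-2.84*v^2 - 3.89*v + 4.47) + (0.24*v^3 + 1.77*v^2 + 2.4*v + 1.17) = 0.24*v^3 - 1.07*v^2 - 1.49*v + 5.64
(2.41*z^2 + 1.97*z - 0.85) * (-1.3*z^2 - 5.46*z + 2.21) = -3.133*z^4 - 15.7196*z^3 - 4.3251*z^2 + 8.9947*z - 1.8785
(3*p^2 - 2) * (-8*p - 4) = -24*p^3 - 12*p^2 + 16*p + 8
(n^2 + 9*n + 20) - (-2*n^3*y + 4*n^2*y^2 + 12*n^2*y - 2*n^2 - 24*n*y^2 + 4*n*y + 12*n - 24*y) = 2*n^3*y - 4*n^2*y^2 - 12*n^2*y + 3*n^2 + 24*n*y^2 - 4*n*y - 3*n + 24*y + 20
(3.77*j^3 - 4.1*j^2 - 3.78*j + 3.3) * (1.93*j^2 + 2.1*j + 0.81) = 7.2761*j^5 + 0.00400000000000134*j^4 - 12.8517*j^3 - 4.89*j^2 + 3.8682*j + 2.673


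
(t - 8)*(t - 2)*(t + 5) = t^3 - 5*t^2 - 34*t + 80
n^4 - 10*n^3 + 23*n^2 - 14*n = n*(n - 7)*(n - 2)*(n - 1)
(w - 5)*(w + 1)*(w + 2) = w^3 - 2*w^2 - 13*w - 10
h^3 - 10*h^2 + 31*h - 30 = (h - 5)*(h - 3)*(h - 2)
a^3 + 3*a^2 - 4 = (a - 1)*(a + 2)^2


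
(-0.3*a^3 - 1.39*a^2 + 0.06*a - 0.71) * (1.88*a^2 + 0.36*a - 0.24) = -0.564*a^5 - 2.7212*a^4 - 0.3156*a^3 - 0.9796*a^2 - 0.27*a + 0.1704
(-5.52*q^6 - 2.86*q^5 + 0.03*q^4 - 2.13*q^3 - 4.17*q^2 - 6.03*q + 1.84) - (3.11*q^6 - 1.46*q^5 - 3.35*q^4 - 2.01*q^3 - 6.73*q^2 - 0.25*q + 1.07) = -8.63*q^6 - 1.4*q^5 + 3.38*q^4 - 0.12*q^3 + 2.56*q^2 - 5.78*q + 0.77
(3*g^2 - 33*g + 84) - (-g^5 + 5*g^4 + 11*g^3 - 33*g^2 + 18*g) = g^5 - 5*g^4 - 11*g^3 + 36*g^2 - 51*g + 84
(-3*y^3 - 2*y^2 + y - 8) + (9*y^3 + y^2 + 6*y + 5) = 6*y^3 - y^2 + 7*y - 3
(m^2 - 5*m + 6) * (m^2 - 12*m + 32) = m^4 - 17*m^3 + 98*m^2 - 232*m + 192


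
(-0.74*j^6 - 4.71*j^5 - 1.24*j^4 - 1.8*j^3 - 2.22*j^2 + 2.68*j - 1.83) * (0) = 0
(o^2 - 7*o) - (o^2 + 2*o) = -9*o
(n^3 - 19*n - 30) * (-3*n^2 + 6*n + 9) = -3*n^5 + 6*n^4 + 66*n^3 - 24*n^2 - 351*n - 270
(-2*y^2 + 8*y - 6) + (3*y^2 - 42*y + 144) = y^2 - 34*y + 138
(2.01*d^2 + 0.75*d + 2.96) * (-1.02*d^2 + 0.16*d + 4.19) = -2.0502*d^4 - 0.4434*d^3 + 5.5227*d^2 + 3.6161*d + 12.4024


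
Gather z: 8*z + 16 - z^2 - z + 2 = -z^2 + 7*z + 18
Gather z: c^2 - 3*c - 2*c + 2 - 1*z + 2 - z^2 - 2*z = c^2 - 5*c - z^2 - 3*z + 4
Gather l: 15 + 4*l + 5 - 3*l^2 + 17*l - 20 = -3*l^2 + 21*l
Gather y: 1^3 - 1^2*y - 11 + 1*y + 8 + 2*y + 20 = 2*y + 18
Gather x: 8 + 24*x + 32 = 24*x + 40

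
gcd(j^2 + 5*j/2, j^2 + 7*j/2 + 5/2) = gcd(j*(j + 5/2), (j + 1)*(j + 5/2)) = j + 5/2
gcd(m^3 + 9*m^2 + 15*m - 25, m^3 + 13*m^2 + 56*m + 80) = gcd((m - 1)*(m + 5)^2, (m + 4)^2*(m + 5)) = m + 5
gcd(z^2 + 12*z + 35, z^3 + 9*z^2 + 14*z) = z + 7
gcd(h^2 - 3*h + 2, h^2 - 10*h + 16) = h - 2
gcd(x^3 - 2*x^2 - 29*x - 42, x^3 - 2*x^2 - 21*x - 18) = x + 3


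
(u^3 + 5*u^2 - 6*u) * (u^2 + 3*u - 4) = u^5 + 8*u^4 + 5*u^3 - 38*u^2 + 24*u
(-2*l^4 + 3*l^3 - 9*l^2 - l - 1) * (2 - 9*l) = 18*l^5 - 31*l^4 + 87*l^3 - 9*l^2 + 7*l - 2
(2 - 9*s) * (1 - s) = 9*s^2 - 11*s + 2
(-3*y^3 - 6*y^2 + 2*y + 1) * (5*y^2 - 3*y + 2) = -15*y^5 - 21*y^4 + 22*y^3 - 13*y^2 + y + 2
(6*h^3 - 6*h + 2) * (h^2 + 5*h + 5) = 6*h^5 + 30*h^4 + 24*h^3 - 28*h^2 - 20*h + 10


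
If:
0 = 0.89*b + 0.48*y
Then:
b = -0.539325842696629*y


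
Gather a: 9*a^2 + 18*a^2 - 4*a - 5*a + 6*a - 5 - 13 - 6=27*a^2 - 3*a - 24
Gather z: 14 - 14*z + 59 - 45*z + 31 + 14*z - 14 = 90 - 45*z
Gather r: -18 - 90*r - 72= -90*r - 90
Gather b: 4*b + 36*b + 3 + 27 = 40*b + 30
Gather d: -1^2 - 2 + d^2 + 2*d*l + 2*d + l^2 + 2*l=d^2 + d*(2*l + 2) + l^2 + 2*l - 3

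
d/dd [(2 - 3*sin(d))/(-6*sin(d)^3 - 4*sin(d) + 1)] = (-36*sin(d)^3 + 36*sin(d)^2 + 5)*cos(d)/(6*sin(d)^3 + 4*sin(d) - 1)^2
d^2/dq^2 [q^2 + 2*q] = 2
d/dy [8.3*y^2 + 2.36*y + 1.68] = 16.6*y + 2.36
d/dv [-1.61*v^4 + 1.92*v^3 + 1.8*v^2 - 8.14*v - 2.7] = -6.44*v^3 + 5.76*v^2 + 3.6*v - 8.14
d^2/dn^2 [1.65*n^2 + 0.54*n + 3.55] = 3.30000000000000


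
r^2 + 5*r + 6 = (r + 2)*(r + 3)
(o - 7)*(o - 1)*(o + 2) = o^3 - 6*o^2 - 9*o + 14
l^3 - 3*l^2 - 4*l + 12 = (l - 3)*(l - 2)*(l + 2)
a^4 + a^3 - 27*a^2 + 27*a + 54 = (a - 3)^2*(a + 1)*(a + 6)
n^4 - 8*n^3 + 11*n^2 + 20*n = n*(n - 5)*(n - 4)*(n + 1)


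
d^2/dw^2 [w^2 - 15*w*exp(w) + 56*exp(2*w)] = -15*w*exp(w) + 224*exp(2*w) - 30*exp(w) + 2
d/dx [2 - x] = -1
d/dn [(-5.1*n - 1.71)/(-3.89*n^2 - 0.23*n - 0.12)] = (-19.839*n^2 - 13.3038*n + 0.2187)/(15.1321*n^4 + 1.7894*n^3 + 0.9865*n^2 + 0.0552*n + 0.0144)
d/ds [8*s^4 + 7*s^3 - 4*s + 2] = 32*s^3 + 21*s^2 - 4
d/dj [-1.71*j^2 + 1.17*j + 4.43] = 1.17 - 3.42*j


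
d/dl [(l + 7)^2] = 2*l + 14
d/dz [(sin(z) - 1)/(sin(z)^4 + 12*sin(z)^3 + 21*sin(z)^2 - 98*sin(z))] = (-3*sin(z)^3 + sin(z)^2 + 8*sin(z) - 14)*cos(z)/((sin(z) - 2)^2*(sin(z) + 7)^3*sin(z)^2)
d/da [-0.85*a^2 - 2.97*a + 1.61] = -1.7*a - 2.97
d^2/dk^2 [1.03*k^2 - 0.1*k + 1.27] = 2.06000000000000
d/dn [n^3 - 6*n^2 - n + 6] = 3*n^2 - 12*n - 1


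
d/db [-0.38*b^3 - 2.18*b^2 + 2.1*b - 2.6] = -1.14*b^2 - 4.36*b + 2.1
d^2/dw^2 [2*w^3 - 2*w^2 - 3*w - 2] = 12*w - 4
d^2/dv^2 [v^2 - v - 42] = 2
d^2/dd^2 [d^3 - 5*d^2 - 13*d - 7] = 6*d - 10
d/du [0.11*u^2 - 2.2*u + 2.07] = 0.22*u - 2.2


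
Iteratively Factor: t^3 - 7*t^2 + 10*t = (t)*(t^2 - 7*t + 10) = t*(t - 5)*(t - 2)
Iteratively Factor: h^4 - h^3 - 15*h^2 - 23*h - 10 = (h + 2)*(h^3 - 3*h^2 - 9*h - 5) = (h + 1)*(h + 2)*(h^2 - 4*h - 5) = (h - 5)*(h + 1)*(h + 2)*(h + 1)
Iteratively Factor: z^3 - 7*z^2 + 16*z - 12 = (z - 3)*(z^2 - 4*z + 4) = (z - 3)*(z - 2)*(z - 2)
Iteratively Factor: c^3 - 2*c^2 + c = (c - 1)*(c^2 - c) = c*(c - 1)*(c - 1)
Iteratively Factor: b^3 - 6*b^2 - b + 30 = (b + 2)*(b^2 - 8*b + 15) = (b - 3)*(b + 2)*(b - 5)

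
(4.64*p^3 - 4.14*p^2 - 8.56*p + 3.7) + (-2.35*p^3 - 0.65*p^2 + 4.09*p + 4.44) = 2.29*p^3 - 4.79*p^2 - 4.47*p + 8.14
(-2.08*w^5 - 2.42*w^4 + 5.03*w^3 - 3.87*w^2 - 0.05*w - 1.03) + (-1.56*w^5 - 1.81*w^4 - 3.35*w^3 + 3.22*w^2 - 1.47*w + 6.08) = -3.64*w^5 - 4.23*w^4 + 1.68*w^3 - 0.65*w^2 - 1.52*w + 5.05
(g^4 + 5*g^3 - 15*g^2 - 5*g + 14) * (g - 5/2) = g^5 + 5*g^4/2 - 55*g^3/2 + 65*g^2/2 + 53*g/2 - 35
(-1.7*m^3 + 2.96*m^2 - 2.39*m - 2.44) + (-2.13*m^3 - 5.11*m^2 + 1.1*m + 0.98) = -3.83*m^3 - 2.15*m^2 - 1.29*m - 1.46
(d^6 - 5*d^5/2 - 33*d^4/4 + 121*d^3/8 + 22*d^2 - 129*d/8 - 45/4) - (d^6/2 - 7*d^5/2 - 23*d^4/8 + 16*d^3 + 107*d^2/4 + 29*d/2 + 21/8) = d^6/2 + d^5 - 43*d^4/8 - 7*d^3/8 - 19*d^2/4 - 245*d/8 - 111/8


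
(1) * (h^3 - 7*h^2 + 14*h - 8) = h^3 - 7*h^2 + 14*h - 8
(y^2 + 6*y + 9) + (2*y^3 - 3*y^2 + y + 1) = 2*y^3 - 2*y^2 + 7*y + 10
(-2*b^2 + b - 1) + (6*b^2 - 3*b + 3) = 4*b^2 - 2*b + 2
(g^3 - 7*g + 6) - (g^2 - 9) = g^3 - g^2 - 7*g + 15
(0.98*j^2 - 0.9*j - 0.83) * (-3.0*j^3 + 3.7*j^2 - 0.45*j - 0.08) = -2.94*j^5 + 6.326*j^4 - 1.281*j^3 - 2.7444*j^2 + 0.4455*j + 0.0664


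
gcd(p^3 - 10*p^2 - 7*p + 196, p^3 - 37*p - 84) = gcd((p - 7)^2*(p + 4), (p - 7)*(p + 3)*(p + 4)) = p^2 - 3*p - 28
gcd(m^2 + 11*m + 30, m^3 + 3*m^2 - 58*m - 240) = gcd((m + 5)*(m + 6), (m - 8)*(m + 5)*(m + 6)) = m^2 + 11*m + 30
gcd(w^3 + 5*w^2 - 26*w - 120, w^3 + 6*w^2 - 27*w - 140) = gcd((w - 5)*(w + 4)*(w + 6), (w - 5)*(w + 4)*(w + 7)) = w^2 - w - 20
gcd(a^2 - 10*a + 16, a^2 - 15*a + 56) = a - 8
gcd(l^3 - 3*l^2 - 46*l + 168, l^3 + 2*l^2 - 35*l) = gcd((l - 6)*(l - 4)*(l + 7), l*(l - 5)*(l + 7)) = l + 7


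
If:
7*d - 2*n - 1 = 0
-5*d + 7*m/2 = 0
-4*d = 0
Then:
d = 0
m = 0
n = -1/2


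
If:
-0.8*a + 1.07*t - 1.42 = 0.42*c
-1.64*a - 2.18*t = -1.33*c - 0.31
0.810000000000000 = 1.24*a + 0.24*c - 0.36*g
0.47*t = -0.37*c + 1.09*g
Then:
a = 0.47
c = 8.66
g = 5.13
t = 5.07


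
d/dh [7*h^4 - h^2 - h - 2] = 28*h^3 - 2*h - 1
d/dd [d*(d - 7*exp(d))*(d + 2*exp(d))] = -5*d^2*exp(d) + 3*d^2 - 28*d*exp(2*d) - 10*d*exp(d) - 14*exp(2*d)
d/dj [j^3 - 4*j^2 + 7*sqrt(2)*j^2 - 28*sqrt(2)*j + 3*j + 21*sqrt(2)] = 3*j^2 - 8*j + 14*sqrt(2)*j - 28*sqrt(2) + 3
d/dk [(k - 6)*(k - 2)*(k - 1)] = 3*k^2 - 18*k + 20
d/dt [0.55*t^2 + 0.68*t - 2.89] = 1.1*t + 0.68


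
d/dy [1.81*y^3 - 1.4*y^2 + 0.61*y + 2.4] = 5.43*y^2 - 2.8*y + 0.61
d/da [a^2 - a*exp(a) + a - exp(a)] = -a*exp(a) + 2*a - 2*exp(a) + 1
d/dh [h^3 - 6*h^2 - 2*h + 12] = 3*h^2 - 12*h - 2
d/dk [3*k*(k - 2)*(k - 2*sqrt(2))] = 9*k^2 - 12*sqrt(2)*k - 12*k + 12*sqrt(2)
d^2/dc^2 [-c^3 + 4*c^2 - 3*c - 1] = 8 - 6*c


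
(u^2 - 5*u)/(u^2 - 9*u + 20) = u/(u - 4)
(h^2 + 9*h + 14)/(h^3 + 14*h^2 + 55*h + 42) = (h + 2)/(h^2 + 7*h + 6)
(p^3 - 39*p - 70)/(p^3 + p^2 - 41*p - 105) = (p + 2)/(p + 3)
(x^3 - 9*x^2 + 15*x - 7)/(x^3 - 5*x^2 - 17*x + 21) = (x - 1)/(x + 3)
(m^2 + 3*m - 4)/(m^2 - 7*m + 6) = (m + 4)/(m - 6)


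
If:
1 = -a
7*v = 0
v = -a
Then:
No Solution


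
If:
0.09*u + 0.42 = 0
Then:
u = -4.67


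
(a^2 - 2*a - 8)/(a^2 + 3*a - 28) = (a + 2)/(a + 7)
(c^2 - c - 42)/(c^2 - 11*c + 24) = (c^2 - c - 42)/(c^2 - 11*c + 24)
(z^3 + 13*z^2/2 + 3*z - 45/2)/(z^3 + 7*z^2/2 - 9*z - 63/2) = (2*z^2 + 7*z - 15)/(2*z^2 + z - 21)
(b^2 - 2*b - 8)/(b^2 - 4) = (b - 4)/(b - 2)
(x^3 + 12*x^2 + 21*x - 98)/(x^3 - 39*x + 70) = (x + 7)/(x - 5)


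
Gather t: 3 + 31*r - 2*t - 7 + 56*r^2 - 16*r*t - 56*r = 56*r^2 - 25*r + t*(-16*r - 2) - 4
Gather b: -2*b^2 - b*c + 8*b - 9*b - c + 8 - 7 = -2*b^2 + b*(-c - 1) - c + 1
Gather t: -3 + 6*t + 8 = 6*t + 5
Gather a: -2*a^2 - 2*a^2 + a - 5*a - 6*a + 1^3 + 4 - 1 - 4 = -4*a^2 - 10*a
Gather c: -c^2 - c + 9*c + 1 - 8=-c^2 + 8*c - 7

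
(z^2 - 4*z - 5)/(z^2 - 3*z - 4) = (z - 5)/(z - 4)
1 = 1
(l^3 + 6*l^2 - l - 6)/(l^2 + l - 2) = (l^2 + 7*l + 6)/(l + 2)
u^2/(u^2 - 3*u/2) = 2*u/(2*u - 3)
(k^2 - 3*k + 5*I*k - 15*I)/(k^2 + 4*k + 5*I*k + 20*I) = (k - 3)/(k + 4)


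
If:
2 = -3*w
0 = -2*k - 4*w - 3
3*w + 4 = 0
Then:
No Solution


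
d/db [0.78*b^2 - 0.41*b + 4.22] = 1.56*b - 0.41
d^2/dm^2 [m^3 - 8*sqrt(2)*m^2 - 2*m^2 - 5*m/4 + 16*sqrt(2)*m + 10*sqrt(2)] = 6*m - 16*sqrt(2) - 4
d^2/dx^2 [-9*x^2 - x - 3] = -18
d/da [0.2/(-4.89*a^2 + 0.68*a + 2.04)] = (1.956*a - 0.136)/(-4.89*a^2 + 0.68*a + 2.04)^2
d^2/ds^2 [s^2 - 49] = 2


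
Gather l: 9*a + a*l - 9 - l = 9*a + l*(a - 1) - 9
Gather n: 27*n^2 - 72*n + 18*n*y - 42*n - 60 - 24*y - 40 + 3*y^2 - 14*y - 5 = 27*n^2 + n*(18*y - 114) + 3*y^2 - 38*y - 105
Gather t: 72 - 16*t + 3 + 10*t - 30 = 45 - 6*t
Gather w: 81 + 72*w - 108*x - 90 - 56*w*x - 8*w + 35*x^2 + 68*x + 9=w*(64 - 56*x) + 35*x^2 - 40*x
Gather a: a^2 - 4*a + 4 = a^2 - 4*a + 4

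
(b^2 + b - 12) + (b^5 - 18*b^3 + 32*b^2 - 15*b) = b^5 - 18*b^3 + 33*b^2 - 14*b - 12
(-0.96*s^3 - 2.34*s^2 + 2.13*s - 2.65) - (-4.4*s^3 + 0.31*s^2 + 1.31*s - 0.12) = 3.44*s^3 - 2.65*s^2 + 0.82*s - 2.53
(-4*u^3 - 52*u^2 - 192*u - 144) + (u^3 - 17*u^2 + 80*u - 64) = -3*u^3 - 69*u^2 - 112*u - 208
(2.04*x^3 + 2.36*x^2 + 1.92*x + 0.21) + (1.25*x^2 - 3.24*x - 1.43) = 2.04*x^3 + 3.61*x^2 - 1.32*x - 1.22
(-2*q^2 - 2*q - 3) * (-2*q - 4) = 4*q^3 + 12*q^2 + 14*q + 12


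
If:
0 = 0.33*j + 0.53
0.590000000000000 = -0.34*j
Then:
No Solution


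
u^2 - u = u*(u - 1)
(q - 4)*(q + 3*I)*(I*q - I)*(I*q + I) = -q^4 + 4*q^3 - 3*I*q^3 + q^2 + 12*I*q^2 - 4*q + 3*I*q - 12*I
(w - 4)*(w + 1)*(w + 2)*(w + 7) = w^4 + 6*w^3 - 17*w^2 - 78*w - 56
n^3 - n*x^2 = n*(n - x)*(n + x)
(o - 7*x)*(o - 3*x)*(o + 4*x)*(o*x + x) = o^4*x - 6*o^3*x^2 + o^3*x - 19*o^2*x^3 - 6*o^2*x^2 + 84*o*x^4 - 19*o*x^3 + 84*x^4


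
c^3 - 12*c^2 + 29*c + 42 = (c - 7)*(c - 6)*(c + 1)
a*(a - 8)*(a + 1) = a^3 - 7*a^2 - 8*a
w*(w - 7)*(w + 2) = w^3 - 5*w^2 - 14*w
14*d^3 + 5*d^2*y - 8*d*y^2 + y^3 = (-7*d + y)*(-2*d + y)*(d + y)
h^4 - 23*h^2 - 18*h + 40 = (h - 5)*(h - 1)*(h + 2)*(h + 4)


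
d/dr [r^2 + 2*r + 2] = 2*r + 2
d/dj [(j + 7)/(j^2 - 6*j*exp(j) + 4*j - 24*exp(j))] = (j^2 - 6*j*exp(j) + 4*j + 2*(j + 7)*(3*j*exp(j) - j + 15*exp(j) - 2) - 24*exp(j))/(j^2 - 6*j*exp(j) + 4*j - 24*exp(j))^2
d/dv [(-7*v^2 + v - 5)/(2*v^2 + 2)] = (-v^2 - 4*v + 1)/(2*(v^4 + 2*v^2 + 1))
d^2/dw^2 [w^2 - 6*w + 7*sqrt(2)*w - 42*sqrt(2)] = 2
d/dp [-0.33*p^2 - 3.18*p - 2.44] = -0.66*p - 3.18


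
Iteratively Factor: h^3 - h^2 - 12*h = (h + 3)*(h^2 - 4*h) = (h - 4)*(h + 3)*(h)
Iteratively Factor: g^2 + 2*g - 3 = (g - 1)*(g + 3)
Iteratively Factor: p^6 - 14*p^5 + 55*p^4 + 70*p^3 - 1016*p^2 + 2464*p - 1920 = (p - 2)*(p^5 - 12*p^4 + 31*p^3 + 132*p^2 - 752*p + 960) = (p - 4)*(p - 2)*(p^4 - 8*p^3 - p^2 + 128*p - 240) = (p - 5)*(p - 4)*(p - 2)*(p^3 - 3*p^2 - 16*p + 48) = (p - 5)*(p - 4)*(p - 2)*(p + 4)*(p^2 - 7*p + 12) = (p - 5)*(p - 4)*(p - 3)*(p - 2)*(p + 4)*(p - 4)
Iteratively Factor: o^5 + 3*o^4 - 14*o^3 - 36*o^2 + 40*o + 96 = (o + 2)*(o^4 + o^3 - 16*o^2 - 4*o + 48) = (o + 2)^2*(o^3 - o^2 - 14*o + 24) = (o - 2)*(o + 2)^2*(o^2 + o - 12) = (o - 2)*(o + 2)^2*(o + 4)*(o - 3)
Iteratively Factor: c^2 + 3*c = (c)*(c + 3)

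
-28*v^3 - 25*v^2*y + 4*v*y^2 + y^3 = (-4*v + y)*(v + y)*(7*v + y)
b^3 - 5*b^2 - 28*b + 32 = (b - 8)*(b - 1)*(b + 4)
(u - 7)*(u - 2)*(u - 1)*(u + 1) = u^4 - 9*u^3 + 13*u^2 + 9*u - 14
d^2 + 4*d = d*(d + 4)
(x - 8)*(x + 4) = x^2 - 4*x - 32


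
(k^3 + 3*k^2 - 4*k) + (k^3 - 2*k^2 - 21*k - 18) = 2*k^3 + k^2 - 25*k - 18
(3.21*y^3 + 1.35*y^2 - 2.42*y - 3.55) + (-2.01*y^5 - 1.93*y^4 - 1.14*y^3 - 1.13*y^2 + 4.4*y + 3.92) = -2.01*y^5 - 1.93*y^4 + 2.07*y^3 + 0.22*y^2 + 1.98*y + 0.37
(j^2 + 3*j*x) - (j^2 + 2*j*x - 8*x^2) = j*x + 8*x^2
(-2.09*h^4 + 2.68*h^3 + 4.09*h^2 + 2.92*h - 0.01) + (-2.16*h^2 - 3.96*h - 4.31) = -2.09*h^4 + 2.68*h^3 + 1.93*h^2 - 1.04*h - 4.32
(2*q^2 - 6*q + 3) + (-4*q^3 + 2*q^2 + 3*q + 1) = -4*q^3 + 4*q^2 - 3*q + 4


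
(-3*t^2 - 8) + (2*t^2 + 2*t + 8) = -t^2 + 2*t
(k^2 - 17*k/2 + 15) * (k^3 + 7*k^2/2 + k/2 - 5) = k^5 - 5*k^4 - 57*k^3/4 + 173*k^2/4 + 50*k - 75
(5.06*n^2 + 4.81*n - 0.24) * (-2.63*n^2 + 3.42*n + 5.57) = -13.3078*n^4 + 4.6549*n^3 + 45.2656*n^2 + 25.9709*n - 1.3368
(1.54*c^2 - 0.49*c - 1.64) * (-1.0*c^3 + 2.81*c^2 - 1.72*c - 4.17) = -1.54*c^5 + 4.8174*c^4 - 2.3857*c^3 - 10.1874*c^2 + 4.8641*c + 6.8388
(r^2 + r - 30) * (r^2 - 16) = r^4 + r^3 - 46*r^2 - 16*r + 480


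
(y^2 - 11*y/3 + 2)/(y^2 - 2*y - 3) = (y - 2/3)/(y + 1)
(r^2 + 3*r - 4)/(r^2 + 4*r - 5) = (r + 4)/(r + 5)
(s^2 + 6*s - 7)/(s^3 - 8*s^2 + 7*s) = (s + 7)/(s*(s - 7))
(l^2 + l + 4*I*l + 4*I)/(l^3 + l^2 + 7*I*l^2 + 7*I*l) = (l + 4*I)/(l*(l + 7*I))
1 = 1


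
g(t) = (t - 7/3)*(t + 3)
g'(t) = 2*t + 2/3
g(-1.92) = -4.59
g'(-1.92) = -3.17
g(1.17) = -4.85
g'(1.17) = 3.01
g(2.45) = 0.64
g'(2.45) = 5.57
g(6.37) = 37.82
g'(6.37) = 13.41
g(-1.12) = -6.49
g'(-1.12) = -1.57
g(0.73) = -5.98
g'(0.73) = 2.13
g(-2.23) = -3.51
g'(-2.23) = -3.79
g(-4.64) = 11.44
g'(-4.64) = -8.61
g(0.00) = -7.00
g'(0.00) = 0.67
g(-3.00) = 0.00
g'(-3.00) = -5.33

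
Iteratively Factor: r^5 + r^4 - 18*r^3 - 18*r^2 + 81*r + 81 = (r - 3)*(r^4 + 4*r^3 - 6*r^2 - 36*r - 27) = (r - 3)^2*(r^3 + 7*r^2 + 15*r + 9) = (r - 3)^2*(r + 3)*(r^2 + 4*r + 3) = (r - 3)^2*(r + 1)*(r + 3)*(r + 3)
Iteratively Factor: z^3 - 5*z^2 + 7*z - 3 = (z - 3)*(z^2 - 2*z + 1) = (z - 3)*(z - 1)*(z - 1)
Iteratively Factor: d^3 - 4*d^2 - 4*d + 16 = (d - 4)*(d^2 - 4) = (d - 4)*(d + 2)*(d - 2)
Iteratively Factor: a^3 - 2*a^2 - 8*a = (a - 4)*(a^2 + 2*a) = (a - 4)*(a + 2)*(a)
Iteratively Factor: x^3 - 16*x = (x)*(x^2 - 16) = x*(x + 4)*(x - 4)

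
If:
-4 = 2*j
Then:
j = -2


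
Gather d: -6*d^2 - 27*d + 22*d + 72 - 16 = -6*d^2 - 5*d + 56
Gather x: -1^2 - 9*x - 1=-9*x - 2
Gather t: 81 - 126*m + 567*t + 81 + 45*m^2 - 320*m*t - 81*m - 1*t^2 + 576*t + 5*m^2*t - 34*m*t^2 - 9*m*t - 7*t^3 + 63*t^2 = 45*m^2 - 207*m - 7*t^3 + t^2*(62 - 34*m) + t*(5*m^2 - 329*m + 1143) + 162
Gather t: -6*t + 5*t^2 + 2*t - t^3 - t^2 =-t^3 + 4*t^2 - 4*t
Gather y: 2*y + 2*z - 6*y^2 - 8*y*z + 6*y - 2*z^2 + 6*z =-6*y^2 + y*(8 - 8*z) - 2*z^2 + 8*z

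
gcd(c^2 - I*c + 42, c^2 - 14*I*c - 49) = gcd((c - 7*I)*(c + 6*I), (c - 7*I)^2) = c - 7*I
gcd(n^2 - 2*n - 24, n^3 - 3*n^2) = 1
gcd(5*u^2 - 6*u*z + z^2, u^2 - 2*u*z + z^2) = -u + z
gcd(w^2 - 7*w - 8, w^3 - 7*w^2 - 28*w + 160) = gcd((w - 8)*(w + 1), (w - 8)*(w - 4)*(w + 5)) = w - 8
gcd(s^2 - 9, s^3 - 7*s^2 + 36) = s - 3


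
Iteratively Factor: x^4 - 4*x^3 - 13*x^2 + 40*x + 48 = (x + 3)*(x^3 - 7*x^2 + 8*x + 16) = (x + 1)*(x + 3)*(x^2 - 8*x + 16) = (x - 4)*(x + 1)*(x + 3)*(x - 4)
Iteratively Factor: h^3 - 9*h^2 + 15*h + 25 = (h + 1)*(h^2 - 10*h + 25) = (h - 5)*(h + 1)*(h - 5)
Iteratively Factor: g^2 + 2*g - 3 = (g + 3)*(g - 1)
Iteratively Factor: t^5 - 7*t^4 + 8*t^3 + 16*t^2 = (t - 4)*(t^4 - 3*t^3 - 4*t^2) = t*(t - 4)*(t^3 - 3*t^2 - 4*t) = t^2*(t - 4)*(t^2 - 3*t - 4) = t^2*(t - 4)*(t + 1)*(t - 4)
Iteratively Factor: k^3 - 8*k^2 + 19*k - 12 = (k - 1)*(k^2 - 7*k + 12) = (k - 3)*(k - 1)*(k - 4)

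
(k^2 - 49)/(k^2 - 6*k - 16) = (49 - k^2)/(-k^2 + 6*k + 16)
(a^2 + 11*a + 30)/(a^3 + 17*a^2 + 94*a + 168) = (a + 5)/(a^2 + 11*a + 28)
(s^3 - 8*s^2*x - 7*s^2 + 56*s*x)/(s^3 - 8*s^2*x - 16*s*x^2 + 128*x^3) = s*(7 - s)/(-s^2 + 16*x^2)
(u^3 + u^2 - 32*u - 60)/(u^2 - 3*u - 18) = (u^2 + 7*u + 10)/(u + 3)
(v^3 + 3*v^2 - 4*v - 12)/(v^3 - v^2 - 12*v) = (v^2 - 4)/(v*(v - 4))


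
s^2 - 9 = (s - 3)*(s + 3)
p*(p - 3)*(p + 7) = p^3 + 4*p^2 - 21*p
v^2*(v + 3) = v^3 + 3*v^2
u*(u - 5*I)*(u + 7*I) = u^3 + 2*I*u^2 + 35*u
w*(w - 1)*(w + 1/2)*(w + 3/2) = w^4 + w^3 - 5*w^2/4 - 3*w/4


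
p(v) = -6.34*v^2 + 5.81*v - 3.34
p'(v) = 5.81 - 12.68*v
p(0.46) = -2.01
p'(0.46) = -0.02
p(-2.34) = -51.65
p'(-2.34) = 35.48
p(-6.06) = -271.38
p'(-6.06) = 82.65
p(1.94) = -15.93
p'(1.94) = -18.79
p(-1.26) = -20.73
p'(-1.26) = 21.79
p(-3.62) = -107.45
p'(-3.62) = 51.71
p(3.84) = -74.52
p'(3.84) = -42.88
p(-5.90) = -258.31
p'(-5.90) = 80.62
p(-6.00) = -266.44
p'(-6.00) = 81.89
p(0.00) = -3.34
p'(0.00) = 5.81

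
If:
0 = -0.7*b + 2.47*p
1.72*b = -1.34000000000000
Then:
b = -0.78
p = -0.22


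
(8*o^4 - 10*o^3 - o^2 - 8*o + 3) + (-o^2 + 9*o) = 8*o^4 - 10*o^3 - 2*o^2 + o + 3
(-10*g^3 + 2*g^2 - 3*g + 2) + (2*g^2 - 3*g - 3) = -10*g^3 + 4*g^2 - 6*g - 1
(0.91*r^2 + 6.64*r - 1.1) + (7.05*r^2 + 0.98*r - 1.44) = 7.96*r^2 + 7.62*r - 2.54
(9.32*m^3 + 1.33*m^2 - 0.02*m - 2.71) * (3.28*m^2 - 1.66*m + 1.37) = 30.5696*m^5 - 11.1088*m^4 + 10.495*m^3 - 7.0335*m^2 + 4.4712*m - 3.7127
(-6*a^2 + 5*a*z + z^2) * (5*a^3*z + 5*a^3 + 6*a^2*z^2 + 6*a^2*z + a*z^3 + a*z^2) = -30*a^5*z - 30*a^5 - 11*a^4*z^2 - 11*a^4*z + 29*a^3*z^3 + 29*a^3*z^2 + 11*a^2*z^4 + 11*a^2*z^3 + a*z^5 + a*z^4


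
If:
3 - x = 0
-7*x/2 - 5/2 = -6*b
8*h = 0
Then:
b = 13/6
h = 0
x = 3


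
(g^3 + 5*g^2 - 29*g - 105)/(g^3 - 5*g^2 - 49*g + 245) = (g + 3)/(g - 7)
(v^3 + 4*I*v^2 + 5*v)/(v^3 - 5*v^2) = (v^2 + 4*I*v + 5)/(v*(v - 5))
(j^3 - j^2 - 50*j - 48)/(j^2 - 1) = (j^2 - 2*j - 48)/(j - 1)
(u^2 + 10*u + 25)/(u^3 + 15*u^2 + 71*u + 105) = (u + 5)/(u^2 + 10*u + 21)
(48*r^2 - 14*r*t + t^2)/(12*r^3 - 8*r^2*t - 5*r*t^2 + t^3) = (8*r - t)/(2*r^2 - r*t - t^2)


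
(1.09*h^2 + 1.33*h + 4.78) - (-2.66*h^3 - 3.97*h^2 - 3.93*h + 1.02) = 2.66*h^3 + 5.06*h^2 + 5.26*h + 3.76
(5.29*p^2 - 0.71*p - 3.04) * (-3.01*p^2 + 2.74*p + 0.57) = -15.9229*p^4 + 16.6317*p^3 + 10.2203*p^2 - 8.7343*p - 1.7328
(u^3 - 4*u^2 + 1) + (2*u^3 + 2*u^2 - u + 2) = 3*u^3 - 2*u^2 - u + 3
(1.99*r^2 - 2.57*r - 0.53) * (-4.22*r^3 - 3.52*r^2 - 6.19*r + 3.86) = -8.3978*r^5 + 3.8406*r^4 - 1.0351*r^3 + 25.4553*r^2 - 6.6395*r - 2.0458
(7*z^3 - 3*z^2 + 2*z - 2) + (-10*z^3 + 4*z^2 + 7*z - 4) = -3*z^3 + z^2 + 9*z - 6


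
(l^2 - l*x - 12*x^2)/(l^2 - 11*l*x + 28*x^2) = (-l - 3*x)/(-l + 7*x)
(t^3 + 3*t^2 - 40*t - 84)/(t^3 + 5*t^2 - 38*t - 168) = (t + 2)/(t + 4)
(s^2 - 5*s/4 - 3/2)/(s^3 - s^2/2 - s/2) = (-4*s^2 + 5*s + 6)/(2*s*(-2*s^2 + s + 1))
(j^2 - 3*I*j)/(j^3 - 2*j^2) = (j - 3*I)/(j*(j - 2))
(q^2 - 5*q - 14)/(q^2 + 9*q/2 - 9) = 2*(q^2 - 5*q - 14)/(2*q^2 + 9*q - 18)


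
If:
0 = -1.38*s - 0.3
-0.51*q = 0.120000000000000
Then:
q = -0.24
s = -0.22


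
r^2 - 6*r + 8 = (r - 4)*(r - 2)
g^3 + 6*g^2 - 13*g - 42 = (g - 3)*(g + 2)*(g + 7)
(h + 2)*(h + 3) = h^2 + 5*h + 6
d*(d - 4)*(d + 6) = d^3 + 2*d^2 - 24*d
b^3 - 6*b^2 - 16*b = b*(b - 8)*(b + 2)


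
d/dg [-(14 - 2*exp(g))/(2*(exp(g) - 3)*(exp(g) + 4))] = (-exp(2*g) + 14*exp(g) - 5)*exp(g)/(exp(4*g) + 2*exp(3*g) - 23*exp(2*g) - 24*exp(g) + 144)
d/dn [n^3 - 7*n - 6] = 3*n^2 - 7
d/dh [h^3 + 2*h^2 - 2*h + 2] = 3*h^2 + 4*h - 2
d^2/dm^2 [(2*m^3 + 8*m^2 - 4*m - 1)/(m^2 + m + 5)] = 2*(-20*m^3 - 93*m^2 + 207*m + 224)/(m^6 + 3*m^5 + 18*m^4 + 31*m^3 + 90*m^2 + 75*m + 125)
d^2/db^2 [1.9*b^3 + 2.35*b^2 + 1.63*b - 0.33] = 11.4*b + 4.7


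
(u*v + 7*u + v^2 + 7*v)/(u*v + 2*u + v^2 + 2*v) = (v + 7)/(v + 2)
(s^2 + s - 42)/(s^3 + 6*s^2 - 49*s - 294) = (s - 6)/(s^2 - s - 42)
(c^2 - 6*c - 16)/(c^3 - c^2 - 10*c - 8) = (c - 8)/(c^2 - 3*c - 4)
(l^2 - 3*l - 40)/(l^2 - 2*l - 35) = (l - 8)/(l - 7)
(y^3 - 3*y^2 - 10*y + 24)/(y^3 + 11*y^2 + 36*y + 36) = (y^2 - 6*y + 8)/(y^2 + 8*y + 12)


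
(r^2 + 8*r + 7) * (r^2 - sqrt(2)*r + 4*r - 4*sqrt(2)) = r^4 - sqrt(2)*r^3 + 12*r^3 - 12*sqrt(2)*r^2 + 39*r^2 - 39*sqrt(2)*r + 28*r - 28*sqrt(2)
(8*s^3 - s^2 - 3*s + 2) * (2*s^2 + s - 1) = 16*s^5 + 6*s^4 - 15*s^3 + 2*s^2 + 5*s - 2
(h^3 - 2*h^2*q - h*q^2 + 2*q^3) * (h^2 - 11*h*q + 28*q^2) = h^5 - 13*h^4*q + 49*h^3*q^2 - 43*h^2*q^3 - 50*h*q^4 + 56*q^5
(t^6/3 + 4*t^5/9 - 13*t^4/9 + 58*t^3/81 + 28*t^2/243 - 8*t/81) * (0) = 0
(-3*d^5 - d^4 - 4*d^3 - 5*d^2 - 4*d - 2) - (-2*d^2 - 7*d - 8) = -3*d^5 - d^4 - 4*d^3 - 3*d^2 + 3*d + 6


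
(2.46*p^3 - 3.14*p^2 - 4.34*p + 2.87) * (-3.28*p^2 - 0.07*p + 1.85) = -8.0688*p^5 + 10.127*p^4 + 19.006*p^3 - 14.9188*p^2 - 8.2299*p + 5.3095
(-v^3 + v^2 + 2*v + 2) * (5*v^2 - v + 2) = -5*v^5 + 6*v^4 + 7*v^3 + 10*v^2 + 2*v + 4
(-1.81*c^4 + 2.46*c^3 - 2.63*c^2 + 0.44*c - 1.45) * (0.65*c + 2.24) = -1.1765*c^5 - 2.4554*c^4 + 3.8009*c^3 - 5.6052*c^2 + 0.0431000000000001*c - 3.248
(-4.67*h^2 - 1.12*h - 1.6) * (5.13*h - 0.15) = -23.9571*h^3 - 5.0451*h^2 - 8.04*h + 0.24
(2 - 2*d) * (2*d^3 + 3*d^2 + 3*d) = -4*d^4 - 2*d^3 + 6*d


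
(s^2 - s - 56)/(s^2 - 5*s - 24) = (s + 7)/(s + 3)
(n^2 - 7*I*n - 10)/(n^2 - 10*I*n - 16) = (n - 5*I)/(n - 8*I)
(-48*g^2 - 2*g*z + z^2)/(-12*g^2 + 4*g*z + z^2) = (-8*g + z)/(-2*g + z)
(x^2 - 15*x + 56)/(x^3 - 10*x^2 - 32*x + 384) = (x - 7)/(x^2 - 2*x - 48)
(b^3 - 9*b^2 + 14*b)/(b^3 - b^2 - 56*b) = (-b^2 + 9*b - 14)/(-b^2 + b + 56)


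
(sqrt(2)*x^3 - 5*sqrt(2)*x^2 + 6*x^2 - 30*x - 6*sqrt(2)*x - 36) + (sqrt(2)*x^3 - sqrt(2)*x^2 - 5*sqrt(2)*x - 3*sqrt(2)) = 2*sqrt(2)*x^3 - 6*sqrt(2)*x^2 + 6*x^2 - 30*x - 11*sqrt(2)*x - 36 - 3*sqrt(2)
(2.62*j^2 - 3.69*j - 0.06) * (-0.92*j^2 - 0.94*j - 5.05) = -2.4104*j^4 + 0.932*j^3 - 9.7072*j^2 + 18.6909*j + 0.303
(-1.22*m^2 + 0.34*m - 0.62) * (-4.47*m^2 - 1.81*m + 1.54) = 5.4534*m^4 + 0.6884*m^3 + 0.2772*m^2 + 1.6458*m - 0.9548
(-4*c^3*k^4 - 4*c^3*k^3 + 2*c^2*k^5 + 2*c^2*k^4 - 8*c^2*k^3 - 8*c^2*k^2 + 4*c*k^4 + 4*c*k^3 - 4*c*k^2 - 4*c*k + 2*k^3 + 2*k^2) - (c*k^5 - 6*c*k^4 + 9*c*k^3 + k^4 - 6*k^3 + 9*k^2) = -4*c^3*k^4 - 4*c^3*k^3 + 2*c^2*k^5 + 2*c^2*k^4 - 8*c^2*k^3 - 8*c^2*k^2 - c*k^5 + 10*c*k^4 - 5*c*k^3 - 4*c*k^2 - 4*c*k - k^4 + 8*k^3 - 7*k^2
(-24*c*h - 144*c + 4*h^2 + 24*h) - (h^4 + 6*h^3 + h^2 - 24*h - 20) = -24*c*h - 144*c - h^4 - 6*h^3 + 3*h^2 + 48*h + 20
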